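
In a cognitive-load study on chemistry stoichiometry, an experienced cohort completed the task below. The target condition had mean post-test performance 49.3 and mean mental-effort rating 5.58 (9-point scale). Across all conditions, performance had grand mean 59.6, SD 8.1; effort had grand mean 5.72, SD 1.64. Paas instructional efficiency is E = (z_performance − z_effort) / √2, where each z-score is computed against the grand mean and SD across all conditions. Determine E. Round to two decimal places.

z_performance = (49.3 − 59.6) / 8.1 = -10.3000 / 8.1 = -1.2716.
z_effort = (5.58 − 5.72) / 1.64 = -0.1400 / 1.64 = -0.0854.
z_P − z_E = -1.2716 − (-0.0854) = -1.1862.
E = -1.1862 / √2 = -1.1862 / 1.41421 = -0.8388 ≈ -0.84.

-0.84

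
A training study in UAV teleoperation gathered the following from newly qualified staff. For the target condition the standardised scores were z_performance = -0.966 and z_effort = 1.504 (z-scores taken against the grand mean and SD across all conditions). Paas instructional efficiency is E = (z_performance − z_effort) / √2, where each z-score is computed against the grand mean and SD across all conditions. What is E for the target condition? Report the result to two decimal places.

-1.75

z_P − z_E = -0.966 − 1.504 = -2.4700.
E = -2.4700 / √2 = -2.4700 / 1.41421 = -1.7466 ≈ -1.75.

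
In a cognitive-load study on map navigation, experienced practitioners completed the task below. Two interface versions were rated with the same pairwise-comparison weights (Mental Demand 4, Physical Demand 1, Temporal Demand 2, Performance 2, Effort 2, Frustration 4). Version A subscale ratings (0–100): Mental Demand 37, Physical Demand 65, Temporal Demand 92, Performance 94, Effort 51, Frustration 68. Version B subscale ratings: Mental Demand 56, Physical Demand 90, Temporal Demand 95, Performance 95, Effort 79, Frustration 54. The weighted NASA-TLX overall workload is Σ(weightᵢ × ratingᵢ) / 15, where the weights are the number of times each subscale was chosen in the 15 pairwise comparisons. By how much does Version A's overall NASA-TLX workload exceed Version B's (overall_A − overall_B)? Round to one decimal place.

Version A weighted sum = 4·37 + 1·65 + 2·92 + 2·94 + 2·51 + 4·68 = 148 + 65 + 184 + 188 + 102 + 272 = 959; overall_A = 959/15 = 63.9333.
Version B weighted sum = 4·56 + 1·90 + 2·95 + 2·95 + 2·79 + 4·54 = 224 + 90 + 190 + 190 + 158 + 216 = 1068; overall_B = 1068/15 = 71.2000.
Difference = 63.9333 − 71.2000 = -7.2667 ≈ -7.3.

-7.3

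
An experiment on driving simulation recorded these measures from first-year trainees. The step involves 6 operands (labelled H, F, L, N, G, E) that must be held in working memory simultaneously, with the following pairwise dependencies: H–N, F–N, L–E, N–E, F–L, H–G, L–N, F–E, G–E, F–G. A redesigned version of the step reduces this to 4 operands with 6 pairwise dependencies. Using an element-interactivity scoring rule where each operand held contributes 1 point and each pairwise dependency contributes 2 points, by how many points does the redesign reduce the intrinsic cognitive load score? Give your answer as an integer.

10

Original: 6 × 1 + 10 × 2 = 6 + 20 = 26.
Redesigned: 4 × 1 + 6 × 2 = 4 + 12 = 16.
Reduction = 26 − 16 = 10.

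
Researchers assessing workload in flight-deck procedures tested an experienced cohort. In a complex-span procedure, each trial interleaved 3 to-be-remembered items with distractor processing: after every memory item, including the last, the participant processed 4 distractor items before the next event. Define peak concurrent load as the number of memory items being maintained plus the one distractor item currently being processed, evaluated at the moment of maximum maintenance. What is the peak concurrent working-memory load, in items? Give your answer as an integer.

Maintenance is greatest during the distractor(s) after memory item 3: all 3 memory items are being held.
One distractor item is concurrently being processed.
Peak concurrent load = 3 + 1 = 4 items.

4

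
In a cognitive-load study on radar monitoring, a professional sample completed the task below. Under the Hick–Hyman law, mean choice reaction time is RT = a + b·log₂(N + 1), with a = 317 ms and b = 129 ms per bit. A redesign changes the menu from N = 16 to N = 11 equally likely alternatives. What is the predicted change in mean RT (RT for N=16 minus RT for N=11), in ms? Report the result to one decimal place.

64.8

RT(16) = 317 + 129·log₂(17) = 317 + 129·4.0875 = 844.2875 ms.
RT(11) = 317 + 129·log₂(12) = 317 + 129·3.5850 = 779.4650 ms.
Difference = 844.2875 − 779.4650 = 64.8225 ≈ 64.8 ms.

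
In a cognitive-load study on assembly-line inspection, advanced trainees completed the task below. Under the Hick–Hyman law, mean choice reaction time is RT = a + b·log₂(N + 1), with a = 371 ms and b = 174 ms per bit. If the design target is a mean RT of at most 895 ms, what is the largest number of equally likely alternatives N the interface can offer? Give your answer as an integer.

7

Set 371 + 174·log₂(N + 1) ≤ 895.
log₂(N + 1) ≤ (895 − 371) / 174 = 3.0115.
N + 1 ≤ 2^3.0115 = 8.0640.
N ≤ 7.0640, so the largest integer N is 7.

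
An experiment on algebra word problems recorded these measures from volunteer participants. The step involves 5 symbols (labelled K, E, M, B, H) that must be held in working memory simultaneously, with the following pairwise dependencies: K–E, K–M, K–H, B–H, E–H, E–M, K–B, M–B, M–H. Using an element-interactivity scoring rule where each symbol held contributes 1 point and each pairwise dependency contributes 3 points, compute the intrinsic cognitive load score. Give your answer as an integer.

Count of symbols held simultaneously: 5.
Count of pairwise dependencies listed: 9.
Element contribution: 5 × 1 = 5.
Interaction contribution: 9 × 3 = 27.
Intrinsic load = 5 + 27 = 32.

32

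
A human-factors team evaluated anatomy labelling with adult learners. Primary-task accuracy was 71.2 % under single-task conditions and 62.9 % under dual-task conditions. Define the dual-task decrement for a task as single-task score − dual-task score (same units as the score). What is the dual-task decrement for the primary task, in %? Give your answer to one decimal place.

Decrement = 71.2 − 62.9 = 8.3000 % ≈ 8.3 %.

8.3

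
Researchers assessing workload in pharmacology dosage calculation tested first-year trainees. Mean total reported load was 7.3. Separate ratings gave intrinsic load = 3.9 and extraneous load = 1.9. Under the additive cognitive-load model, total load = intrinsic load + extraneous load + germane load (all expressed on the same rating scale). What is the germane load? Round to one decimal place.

1.5

germane load = total − intrinsic − extraneous
             = 7.3 − 3.9 − 1.9 = 1.5.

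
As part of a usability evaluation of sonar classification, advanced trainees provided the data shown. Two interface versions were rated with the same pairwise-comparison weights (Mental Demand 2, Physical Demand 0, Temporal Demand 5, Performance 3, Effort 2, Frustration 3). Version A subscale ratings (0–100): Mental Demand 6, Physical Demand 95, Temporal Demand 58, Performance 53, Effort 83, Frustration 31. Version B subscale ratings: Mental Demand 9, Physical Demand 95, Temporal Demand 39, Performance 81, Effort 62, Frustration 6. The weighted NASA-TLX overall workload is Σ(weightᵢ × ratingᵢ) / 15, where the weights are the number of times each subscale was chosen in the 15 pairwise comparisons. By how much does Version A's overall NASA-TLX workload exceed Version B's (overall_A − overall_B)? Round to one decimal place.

Version A weighted sum = 2·6 + 0·95 + 5·58 + 3·53 + 2·83 + 3·31 = 12 + 0 + 290 + 159 + 166 + 93 = 720; overall_A = 720/15 = 48.0000.
Version B weighted sum = 2·9 + 0·95 + 5·39 + 3·81 + 2·62 + 3·6 = 18 + 0 + 195 + 243 + 124 + 18 = 598; overall_B = 598/15 = 39.8667.
Difference = 48.0000 − 39.8667 = 8.1333 ≈ 8.1.

8.1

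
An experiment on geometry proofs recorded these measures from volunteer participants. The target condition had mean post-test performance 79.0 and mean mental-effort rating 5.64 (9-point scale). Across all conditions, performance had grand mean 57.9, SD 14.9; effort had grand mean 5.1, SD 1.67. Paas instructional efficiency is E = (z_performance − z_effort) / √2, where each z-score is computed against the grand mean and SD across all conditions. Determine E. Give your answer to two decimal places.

z_performance = (79.0 − 57.9) / 14.9 = 21.1000 / 14.9 = 1.4161.
z_effort = (5.64 − 5.1) / 1.67 = 0.5400 / 1.67 = 0.3234.
z_P − z_E = 1.4161 − 0.3234 = 1.0927.
E = 1.0927 / √2 = 1.0927 / 1.41421 = 0.7727 ≈ 0.77.

0.77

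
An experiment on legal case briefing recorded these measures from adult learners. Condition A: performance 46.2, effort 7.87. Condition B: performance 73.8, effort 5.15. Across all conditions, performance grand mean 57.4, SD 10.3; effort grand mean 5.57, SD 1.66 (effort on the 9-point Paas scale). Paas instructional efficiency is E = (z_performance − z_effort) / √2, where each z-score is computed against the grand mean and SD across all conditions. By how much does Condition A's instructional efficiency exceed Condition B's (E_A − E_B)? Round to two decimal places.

Condition A: z_P = (46.2 − 57.4)/10.3 = -1.0874; z_E = (7.87 − 5.57)/1.66 = 1.3855; E_A = (-1.0874 − 1.3855)/√2 = -1.7486.
Condition B: z_P = (73.8 − 57.4)/10.3 = 1.5922; z_E = (5.15 − 5.57)/1.66 = -0.2530; E_B = (1.5922 − (-0.2530))/√2 = 1.3048.
E_A − E_B = -1.7486 − 1.3048 = -3.0534 ≈ -3.05.

-3.05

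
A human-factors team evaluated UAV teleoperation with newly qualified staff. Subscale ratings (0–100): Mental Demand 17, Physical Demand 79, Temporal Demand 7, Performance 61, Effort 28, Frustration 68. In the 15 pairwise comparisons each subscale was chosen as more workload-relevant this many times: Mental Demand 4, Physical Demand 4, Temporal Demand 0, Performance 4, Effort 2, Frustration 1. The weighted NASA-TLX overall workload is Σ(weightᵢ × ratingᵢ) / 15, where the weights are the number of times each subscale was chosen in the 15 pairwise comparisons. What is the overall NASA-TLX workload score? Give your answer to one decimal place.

50.1

The tallies are the weights (they sum to 15).
Weighted sum = 4·17 + 4·79 + 0·7 + 4·61 + 2·28 + 1·68
            = 68 + 316 + 0 + 244 + 56 + 68 = 752.
Overall workload = 752 / 15 = 50.1333 ≈ 50.1.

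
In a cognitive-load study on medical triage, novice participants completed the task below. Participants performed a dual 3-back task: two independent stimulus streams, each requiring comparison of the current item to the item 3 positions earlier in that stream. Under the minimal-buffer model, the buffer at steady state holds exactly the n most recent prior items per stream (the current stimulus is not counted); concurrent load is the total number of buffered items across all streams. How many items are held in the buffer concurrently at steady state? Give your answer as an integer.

6

Each stream's buffer holds its 3 most recent prior items.
Two independent streams: 2 × 3 = 6 buffered items at steady state.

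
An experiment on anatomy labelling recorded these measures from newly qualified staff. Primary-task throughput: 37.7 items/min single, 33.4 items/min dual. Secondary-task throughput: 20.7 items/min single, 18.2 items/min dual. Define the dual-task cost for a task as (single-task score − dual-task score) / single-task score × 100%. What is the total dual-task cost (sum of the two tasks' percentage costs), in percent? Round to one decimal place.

23.5

Primary cost = (37.7 − 33.4) / 37.7 × 100% = 11.4058%.
Secondary cost = (20.7 − 18.2) / 20.7 × 100% = 12.0773%.
Total = 11.4058% + 12.0773% = 23.4831% ≈ 23.5%.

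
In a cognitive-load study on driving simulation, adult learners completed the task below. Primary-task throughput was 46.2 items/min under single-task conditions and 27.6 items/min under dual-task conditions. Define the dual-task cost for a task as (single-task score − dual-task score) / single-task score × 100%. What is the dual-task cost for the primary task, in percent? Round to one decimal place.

Cost = (46.2 − 27.6) / 46.2 × 100%
     = 18.6000 / 46.2 × 100% = 40.2597%.
≈ 40.3%.

40.3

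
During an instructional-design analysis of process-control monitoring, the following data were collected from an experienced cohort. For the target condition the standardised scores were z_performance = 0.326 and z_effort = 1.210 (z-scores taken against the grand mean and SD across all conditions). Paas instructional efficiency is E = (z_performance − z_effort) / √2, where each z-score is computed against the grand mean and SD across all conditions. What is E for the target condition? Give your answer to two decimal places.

-0.63

z_P − z_E = 0.326 − 1.210 = -0.8840.
E = -0.8840 / √2 = -0.8840 / 1.41421 = -0.6251 ≈ -0.63.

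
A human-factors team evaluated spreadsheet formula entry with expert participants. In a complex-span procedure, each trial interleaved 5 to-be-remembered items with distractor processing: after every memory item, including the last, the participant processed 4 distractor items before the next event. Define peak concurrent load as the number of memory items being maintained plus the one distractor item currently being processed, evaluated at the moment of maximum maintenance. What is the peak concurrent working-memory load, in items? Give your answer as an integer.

Maintenance is greatest during the distractor(s) after memory item 5: all 5 memory items are being held.
One distractor item is concurrently being processed.
Peak concurrent load = 5 + 1 = 6 items.

6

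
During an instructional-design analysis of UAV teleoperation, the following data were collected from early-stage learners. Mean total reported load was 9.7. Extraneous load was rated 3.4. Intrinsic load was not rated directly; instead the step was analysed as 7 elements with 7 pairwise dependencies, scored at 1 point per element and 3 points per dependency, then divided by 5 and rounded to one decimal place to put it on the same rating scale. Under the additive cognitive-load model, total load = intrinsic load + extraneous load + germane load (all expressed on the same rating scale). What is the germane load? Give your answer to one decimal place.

0.7

Intrinsic (element-interactivity): (7 × 1 + 7 × 3) / 5 = 28 / 5 = 5.6000 → 5.6.
germane load = total − intrinsic − extraneous
             = 9.7 − 5.6 − 3.4 = 0.7.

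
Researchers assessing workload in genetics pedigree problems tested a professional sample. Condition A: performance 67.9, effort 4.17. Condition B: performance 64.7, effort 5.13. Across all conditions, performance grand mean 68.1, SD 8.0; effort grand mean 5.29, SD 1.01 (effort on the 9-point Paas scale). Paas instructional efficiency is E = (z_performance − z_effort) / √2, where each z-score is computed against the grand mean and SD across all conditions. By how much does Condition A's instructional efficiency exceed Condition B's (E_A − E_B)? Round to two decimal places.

Condition A: z_P = (67.9 − 68.1)/8.0 = -0.0250; z_E = (4.17 − 5.29)/1.01 = -1.1089; E_A = (-0.0250 − (-1.1089))/√2 = 0.7664.
Condition B: z_P = (64.7 − 68.1)/8.0 = -0.4250; z_E = (5.13 − 5.29)/1.01 = -0.1584; E_B = (-0.4250 − (-0.1584))/√2 = -0.1885.
E_A − E_B = 0.7664 − (-0.1885) = 0.9549 ≈ 0.95.

0.95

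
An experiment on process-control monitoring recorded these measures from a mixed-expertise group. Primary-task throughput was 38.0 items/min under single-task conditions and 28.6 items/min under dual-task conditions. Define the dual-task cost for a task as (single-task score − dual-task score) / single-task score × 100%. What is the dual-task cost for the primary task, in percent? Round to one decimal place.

24.7

Cost = (38.0 − 28.6) / 38.0 × 100%
     = 9.4000 / 38.0 × 100% = 24.7368%.
≈ 24.7%.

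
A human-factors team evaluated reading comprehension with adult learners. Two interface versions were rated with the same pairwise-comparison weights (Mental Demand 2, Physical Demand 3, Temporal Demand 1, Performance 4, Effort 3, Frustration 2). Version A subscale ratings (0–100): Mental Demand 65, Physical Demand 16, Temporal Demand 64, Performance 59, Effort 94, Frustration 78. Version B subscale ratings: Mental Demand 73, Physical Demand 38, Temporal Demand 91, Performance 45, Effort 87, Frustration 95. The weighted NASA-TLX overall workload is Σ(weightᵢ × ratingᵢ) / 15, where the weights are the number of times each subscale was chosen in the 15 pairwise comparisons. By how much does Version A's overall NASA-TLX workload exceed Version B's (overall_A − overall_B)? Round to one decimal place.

-4.4

Version A weighted sum = 2·65 + 3·16 + 1·64 + 4·59 + 3·94 + 2·78 = 130 + 48 + 64 + 236 + 282 + 156 = 916; overall_A = 916/15 = 61.0667.
Version B weighted sum = 2·73 + 3·38 + 1·91 + 4·45 + 3·87 + 2·95 = 146 + 114 + 91 + 180 + 261 + 190 = 982; overall_B = 982/15 = 65.4667.
Difference = 61.0667 − 65.4667 = -4.4000 ≈ -4.4.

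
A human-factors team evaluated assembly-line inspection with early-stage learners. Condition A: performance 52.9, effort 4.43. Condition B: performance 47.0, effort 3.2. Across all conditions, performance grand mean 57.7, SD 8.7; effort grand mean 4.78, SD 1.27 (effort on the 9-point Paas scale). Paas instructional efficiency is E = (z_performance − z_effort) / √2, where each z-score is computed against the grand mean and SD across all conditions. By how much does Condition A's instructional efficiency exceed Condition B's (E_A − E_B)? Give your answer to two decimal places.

Condition A: z_P = (52.9 − 57.7)/8.7 = -0.5517; z_E = (4.43 − 4.78)/1.27 = -0.2756; E_A = (-0.5517 − (-0.2756))/√2 = -0.1952.
Condition B: z_P = (47.0 − 57.7)/8.7 = -1.2299; z_E = (3.2 − 4.78)/1.27 = -1.2441; E_B = (-1.2299 − (-1.2441))/√2 = 0.0100.
E_A − E_B = -0.1952 − 0.0100 = -0.2052 ≈ -0.21.

-0.21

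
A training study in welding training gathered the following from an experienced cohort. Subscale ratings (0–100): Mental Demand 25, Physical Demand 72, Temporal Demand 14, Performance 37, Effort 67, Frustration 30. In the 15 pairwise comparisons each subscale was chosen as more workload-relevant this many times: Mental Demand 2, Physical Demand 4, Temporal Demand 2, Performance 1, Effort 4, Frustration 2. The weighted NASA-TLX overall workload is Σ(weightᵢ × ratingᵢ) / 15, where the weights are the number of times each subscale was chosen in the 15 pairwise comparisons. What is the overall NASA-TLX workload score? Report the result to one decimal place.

The tallies are the weights (they sum to 15).
Weighted sum = 2·25 + 4·72 + 2·14 + 1·37 + 4·67 + 2·30
            = 50 + 288 + 28 + 37 + 268 + 60 = 731.
Overall workload = 731 / 15 = 48.7333 ≈ 48.7.

48.7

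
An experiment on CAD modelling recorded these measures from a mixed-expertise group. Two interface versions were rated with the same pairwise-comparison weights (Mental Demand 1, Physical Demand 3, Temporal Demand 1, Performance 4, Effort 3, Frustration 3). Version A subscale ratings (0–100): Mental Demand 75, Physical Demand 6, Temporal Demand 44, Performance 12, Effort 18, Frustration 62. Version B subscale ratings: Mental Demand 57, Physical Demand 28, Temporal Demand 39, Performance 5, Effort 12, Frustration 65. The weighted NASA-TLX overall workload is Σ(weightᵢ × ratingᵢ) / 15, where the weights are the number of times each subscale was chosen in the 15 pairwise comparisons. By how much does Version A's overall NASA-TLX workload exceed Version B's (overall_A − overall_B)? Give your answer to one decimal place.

-0.4

Version A weighted sum = 1·75 + 3·6 + 1·44 + 4·12 + 3·18 + 3·62 = 75 + 18 + 44 + 48 + 54 + 186 = 425; overall_A = 425/15 = 28.3333.
Version B weighted sum = 1·57 + 3·28 + 1·39 + 4·5 + 3·12 + 3·65 = 57 + 84 + 39 + 20 + 36 + 195 = 431; overall_B = 431/15 = 28.7333.
Difference = 28.3333 − 28.7333 = -0.4000 ≈ -0.4.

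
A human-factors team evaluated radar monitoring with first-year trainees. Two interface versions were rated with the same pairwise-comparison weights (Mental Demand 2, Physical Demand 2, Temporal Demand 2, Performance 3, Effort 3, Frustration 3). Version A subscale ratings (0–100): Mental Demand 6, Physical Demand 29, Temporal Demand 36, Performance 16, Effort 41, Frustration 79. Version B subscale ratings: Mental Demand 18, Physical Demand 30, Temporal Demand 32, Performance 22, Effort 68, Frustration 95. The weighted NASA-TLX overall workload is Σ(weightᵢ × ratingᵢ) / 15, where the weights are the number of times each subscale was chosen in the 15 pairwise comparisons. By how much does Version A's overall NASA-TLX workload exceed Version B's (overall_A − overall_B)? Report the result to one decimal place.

-11.0

Version A weighted sum = 2·6 + 2·29 + 2·36 + 3·16 + 3·41 + 3·79 = 12 + 58 + 72 + 48 + 123 + 237 = 550; overall_A = 550/15 = 36.6667.
Version B weighted sum = 2·18 + 2·30 + 2·32 + 3·22 + 3·68 + 3·95 = 36 + 60 + 64 + 66 + 204 + 285 = 715; overall_B = 715/15 = 47.6667.
Difference = 36.6667 − 47.6667 = -11.0000 ≈ -11.0.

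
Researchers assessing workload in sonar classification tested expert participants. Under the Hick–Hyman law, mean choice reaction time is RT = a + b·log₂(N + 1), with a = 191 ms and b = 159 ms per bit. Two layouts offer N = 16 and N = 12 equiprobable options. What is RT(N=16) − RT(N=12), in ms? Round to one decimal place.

61.5

RT(16) = 191 + 159·log₂(17) = 191 + 159·4.0875 = 840.9125 ms.
RT(12) = 191 + 159·log₂(13) = 191 + 159·3.7004 = 779.3636 ms.
Difference = 840.9125 − 779.3636 = 61.5489 ≈ 61.5 ms.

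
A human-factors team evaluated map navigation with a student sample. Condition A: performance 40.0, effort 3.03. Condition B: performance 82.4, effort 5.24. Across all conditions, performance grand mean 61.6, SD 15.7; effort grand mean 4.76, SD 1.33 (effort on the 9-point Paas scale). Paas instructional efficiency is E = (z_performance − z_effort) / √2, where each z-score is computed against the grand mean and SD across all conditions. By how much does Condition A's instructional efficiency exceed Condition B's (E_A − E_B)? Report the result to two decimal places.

Condition A: z_P = (40.0 − 61.6)/15.7 = -1.3758; z_E = (3.03 − 4.76)/1.33 = -1.3008; E_A = (-1.3758 − (-1.3008))/√2 = -0.0530.
Condition B: z_P = (82.4 − 61.6)/15.7 = 1.3248; z_E = (5.24 − 4.76)/1.33 = 0.3609; E_B = (1.3248 − 0.3609)/√2 = 0.6816.
E_A − E_B = -0.0530 − 0.6816 = -0.7346 ≈ -0.73.

-0.73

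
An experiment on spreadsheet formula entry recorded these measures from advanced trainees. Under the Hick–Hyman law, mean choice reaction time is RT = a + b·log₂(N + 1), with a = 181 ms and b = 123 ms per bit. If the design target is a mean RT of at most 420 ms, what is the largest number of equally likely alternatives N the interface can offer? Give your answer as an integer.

Set 181 + 123·log₂(N + 1) ≤ 420.
log₂(N + 1) ≤ (420 − 181) / 123 = 1.9431.
N + 1 ≤ 2^1.9431 = 3.8453.
N ≤ 2.8453, so the largest integer N is 2.

2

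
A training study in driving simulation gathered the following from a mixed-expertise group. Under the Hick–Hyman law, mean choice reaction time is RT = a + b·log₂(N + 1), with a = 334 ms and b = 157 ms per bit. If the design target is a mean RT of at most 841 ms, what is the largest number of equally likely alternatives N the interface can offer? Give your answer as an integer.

8

Set 334 + 157·log₂(N + 1) ≤ 841.
log₂(N + 1) ≤ (841 − 334) / 157 = 3.2293.
N + 1 ≤ 2^3.2293 = 9.3781.
N ≤ 8.3781, so the largest integer N is 8.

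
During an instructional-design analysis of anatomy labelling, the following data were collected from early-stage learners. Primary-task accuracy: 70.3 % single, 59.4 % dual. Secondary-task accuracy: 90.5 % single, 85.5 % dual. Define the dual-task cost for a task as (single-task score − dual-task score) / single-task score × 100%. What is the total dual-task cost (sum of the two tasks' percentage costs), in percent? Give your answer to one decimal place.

Primary cost = (70.3 − 59.4) / 70.3 × 100% = 15.5050%.
Secondary cost = (90.5 − 85.5) / 90.5 × 100% = 5.5249%.
Total = 15.5050% + 5.5249% = 21.0299% ≈ 21.0%.

21.0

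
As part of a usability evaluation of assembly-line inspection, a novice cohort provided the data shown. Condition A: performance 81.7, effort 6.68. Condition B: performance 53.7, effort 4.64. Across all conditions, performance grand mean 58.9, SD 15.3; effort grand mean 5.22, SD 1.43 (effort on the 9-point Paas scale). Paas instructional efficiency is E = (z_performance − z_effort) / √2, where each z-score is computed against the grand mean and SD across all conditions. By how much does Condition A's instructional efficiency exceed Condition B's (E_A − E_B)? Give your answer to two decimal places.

0.29

Condition A: z_P = (81.7 − 58.9)/15.3 = 1.4902; z_E = (6.68 − 5.22)/1.43 = 1.0210; E_A = (1.4902 − 1.0210)/√2 = 0.3318.
Condition B: z_P = (53.7 − 58.9)/15.3 = -0.3399; z_E = (4.64 − 5.22)/1.43 = -0.4056; E_B = (-0.3399 − (-0.4056))/√2 = 0.0465.
E_A − E_B = 0.3318 − 0.0465 = 0.2853 ≈ 0.29.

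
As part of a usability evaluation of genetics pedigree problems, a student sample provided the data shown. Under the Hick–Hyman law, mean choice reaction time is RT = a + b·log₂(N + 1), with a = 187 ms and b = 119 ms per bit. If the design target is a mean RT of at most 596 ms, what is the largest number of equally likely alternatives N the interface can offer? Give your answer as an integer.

9

Set 187 + 119·log₂(N + 1) ≤ 596.
log₂(N + 1) ≤ (596 − 187) / 119 = 3.4370.
N + 1 ≤ 2^3.4370 = 10.8303.
N ≤ 9.8303, so the largest integer N is 9.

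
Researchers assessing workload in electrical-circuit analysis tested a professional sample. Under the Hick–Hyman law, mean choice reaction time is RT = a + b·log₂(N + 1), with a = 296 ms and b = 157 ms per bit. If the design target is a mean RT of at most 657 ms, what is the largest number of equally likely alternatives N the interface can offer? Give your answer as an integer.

Set 296 + 157·log₂(N + 1) ≤ 657.
log₂(N + 1) ≤ (657 − 296) / 157 = 2.2994.
N + 1 ≤ 2^2.2994 = 4.9225.
N ≤ 3.9225, so the largest integer N is 3.

3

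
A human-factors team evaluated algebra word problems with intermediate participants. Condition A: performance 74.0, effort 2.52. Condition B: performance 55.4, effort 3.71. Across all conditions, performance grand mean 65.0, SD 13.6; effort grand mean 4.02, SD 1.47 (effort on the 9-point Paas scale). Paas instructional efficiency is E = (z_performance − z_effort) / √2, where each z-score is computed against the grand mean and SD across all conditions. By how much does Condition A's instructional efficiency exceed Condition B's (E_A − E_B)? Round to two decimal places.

1.54

Condition A: z_P = (74.0 − 65.0)/13.6 = 0.6618; z_E = (2.52 − 4.02)/1.47 = -1.0204; E_A = (0.6618 − (-1.0204))/√2 = 1.1895.
Condition B: z_P = (55.4 − 65.0)/13.6 = -0.7059; z_E = (3.71 − 4.02)/1.47 = -0.2109; E_B = (-0.7059 − (-0.2109))/√2 = -0.3500.
E_A − E_B = 1.1895 − (-0.3500) = 1.5395 ≈ 1.54.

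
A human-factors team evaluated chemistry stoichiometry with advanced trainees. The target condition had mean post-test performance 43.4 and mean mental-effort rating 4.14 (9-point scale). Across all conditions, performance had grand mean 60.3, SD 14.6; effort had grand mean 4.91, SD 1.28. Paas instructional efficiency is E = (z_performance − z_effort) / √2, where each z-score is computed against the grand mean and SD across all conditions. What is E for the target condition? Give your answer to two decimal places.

z_performance = (43.4 − 60.3) / 14.6 = -16.9000 / 14.6 = -1.1575.
z_effort = (4.14 − 4.91) / 1.28 = -0.7700 / 1.28 = -0.6016.
z_P − z_E = -1.1575 − (-0.6016) = -0.5559.
E = -0.5559 / √2 = -0.5559 / 1.41421 = -0.3931 ≈ -0.39.

-0.39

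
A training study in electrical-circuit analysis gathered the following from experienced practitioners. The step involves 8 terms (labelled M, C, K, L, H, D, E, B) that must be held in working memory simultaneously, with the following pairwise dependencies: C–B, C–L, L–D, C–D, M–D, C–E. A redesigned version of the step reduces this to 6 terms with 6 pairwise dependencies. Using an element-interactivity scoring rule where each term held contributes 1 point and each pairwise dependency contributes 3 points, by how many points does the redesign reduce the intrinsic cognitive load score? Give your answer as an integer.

2

Original: 8 × 1 + 6 × 3 = 8 + 18 = 26.
Redesigned: 6 × 1 + 6 × 3 = 6 + 18 = 24.
Reduction = 26 − 24 = 2.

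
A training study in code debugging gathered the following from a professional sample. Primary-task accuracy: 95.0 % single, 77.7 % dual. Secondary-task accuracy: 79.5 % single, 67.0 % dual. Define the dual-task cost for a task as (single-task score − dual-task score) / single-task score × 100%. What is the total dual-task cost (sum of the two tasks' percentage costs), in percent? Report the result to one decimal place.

Primary cost = (95.0 − 77.7) / 95.0 × 100% = 18.2105%.
Secondary cost = (79.5 − 67.0) / 79.5 × 100% = 15.7233%.
Total = 18.2105% + 15.7233% = 33.9338% ≈ 33.9%.

33.9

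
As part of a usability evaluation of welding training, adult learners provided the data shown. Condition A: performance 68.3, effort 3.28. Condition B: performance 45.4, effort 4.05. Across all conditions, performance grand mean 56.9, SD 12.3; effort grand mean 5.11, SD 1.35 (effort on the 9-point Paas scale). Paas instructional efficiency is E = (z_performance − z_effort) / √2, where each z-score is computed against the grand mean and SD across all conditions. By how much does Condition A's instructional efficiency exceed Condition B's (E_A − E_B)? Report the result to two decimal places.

1.72

Condition A: z_P = (68.3 − 56.9)/12.3 = 0.9268; z_E = (3.28 − 5.11)/1.35 = -1.3556; E_A = (0.9268 − (-1.3556))/√2 = 1.6139.
Condition B: z_P = (45.4 − 56.9)/12.3 = -0.9350; z_E = (4.05 − 5.11)/1.35 = -0.7852; E_B = (-0.9350 − (-0.7852))/√2 = -0.1059.
E_A − E_B = 1.6139 − (-0.1059) = 1.7198 ≈ 1.72.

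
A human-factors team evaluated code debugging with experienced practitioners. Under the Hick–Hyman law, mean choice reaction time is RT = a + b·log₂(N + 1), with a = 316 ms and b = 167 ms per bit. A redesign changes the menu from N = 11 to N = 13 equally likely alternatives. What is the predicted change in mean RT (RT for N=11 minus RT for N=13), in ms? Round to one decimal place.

-37.1

RT(11) = 316 + 167·log₂(12) = 316 + 167·3.5850 = 914.6950 ms.
RT(13) = 316 + 167·log₂(14) = 316 + 167·3.8074 = 951.8358 ms.
Difference = 914.6950 − 951.8358 = -37.1408 ≈ -37.1 ms.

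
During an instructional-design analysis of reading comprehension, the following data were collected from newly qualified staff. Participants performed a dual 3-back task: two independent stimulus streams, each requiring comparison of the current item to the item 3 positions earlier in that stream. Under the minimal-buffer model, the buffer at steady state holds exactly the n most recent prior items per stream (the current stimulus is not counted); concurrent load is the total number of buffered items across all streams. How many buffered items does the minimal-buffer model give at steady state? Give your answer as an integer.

6

Each stream's buffer holds its 3 most recent prior items.
Two independent streams: 2 × 3 = 6 buffered items at steady state.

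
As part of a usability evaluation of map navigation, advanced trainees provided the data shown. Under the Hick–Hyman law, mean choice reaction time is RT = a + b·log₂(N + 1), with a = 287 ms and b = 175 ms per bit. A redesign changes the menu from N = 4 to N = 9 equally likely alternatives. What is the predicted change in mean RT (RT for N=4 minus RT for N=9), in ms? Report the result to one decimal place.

-175.0

RT(4) = 287 + 175·log₂(5) = 287 + 175·2.3219 = 693.3325 ms.
RT(9) = 287 + 175·log₂(10) = 287 + 175·3.3219 = 868.3325 ms.
Difference = 693.3325 − 868.3325 = -175.0000 ≈ -175.0 ms.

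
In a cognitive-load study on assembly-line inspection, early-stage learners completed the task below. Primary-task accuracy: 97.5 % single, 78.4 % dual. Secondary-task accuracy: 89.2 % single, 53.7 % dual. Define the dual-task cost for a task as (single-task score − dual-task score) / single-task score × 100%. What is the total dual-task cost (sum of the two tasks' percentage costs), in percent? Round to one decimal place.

Primary cost = (97.5 − 78.4) / 97.5 × 100% = 19.5897%.
Secondary cost = (89.2 − 53.7) / 89.2 × 100% = 39.7982%.
Total = 19.5897% + 39.7982% = 59.3879% ≈ 59.4%.

59.4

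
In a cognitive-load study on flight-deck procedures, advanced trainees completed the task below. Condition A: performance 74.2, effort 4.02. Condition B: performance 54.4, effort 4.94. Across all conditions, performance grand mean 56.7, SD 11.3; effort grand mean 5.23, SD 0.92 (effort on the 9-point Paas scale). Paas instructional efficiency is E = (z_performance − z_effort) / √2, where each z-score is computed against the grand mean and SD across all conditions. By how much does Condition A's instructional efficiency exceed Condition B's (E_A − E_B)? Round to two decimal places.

Condition A: z_P = (74.2 − 56.7)/11.3 = 1.5487; z_E = (4.02 − 5.23)/0.92 = -1.3152; E_A = (1.5487 − (-1.3152))/√2 = 2.0251.
Condition B: z_P = (54.4 − 56.7)/11.3 = -0.2035; z_E = (4.94 − 5.23)/0.92 = -0.3152; E_B = (-0.2035 − (-0.3152))/√2 = 0.0790.
E_A − E_B = 2.0251 − 0.0790 = 1.9461 ≈ 1.95.

1.95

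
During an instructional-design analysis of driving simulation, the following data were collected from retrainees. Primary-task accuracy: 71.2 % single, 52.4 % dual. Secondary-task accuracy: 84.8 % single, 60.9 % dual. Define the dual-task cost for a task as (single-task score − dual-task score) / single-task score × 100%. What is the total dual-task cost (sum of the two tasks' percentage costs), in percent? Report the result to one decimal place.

Primary cost = (71.2 − 52.4) / 71.2 × 100% = 26.4045%.
Secondary cost = (84.8 − 60.9) / 84.8 × 100% = 28.1840%.
Total = 26.4045% + 28.1840% = 54.5885% ≈ 54.6%.

54.6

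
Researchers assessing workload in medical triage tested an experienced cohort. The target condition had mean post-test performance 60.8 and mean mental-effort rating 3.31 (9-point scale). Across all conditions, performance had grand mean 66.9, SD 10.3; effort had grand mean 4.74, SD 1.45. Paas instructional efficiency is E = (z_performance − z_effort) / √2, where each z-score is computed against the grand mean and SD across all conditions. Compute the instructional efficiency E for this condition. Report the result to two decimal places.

0.28

z_performance = (60.8 − 66.9) / 10.3 = -6.1000 / 10.3 = -0.5922.
z_effort = (3.31 − 4.74) / 1.45 = -1.4300 / 1.45 = -0.9862.
z_P − z_E = -0.5922 − (-0.9862) = 0.3940.
E = 0.3940 / √2 = 0.3940 / 1.41421 = 0.2786 ≈ 0.28.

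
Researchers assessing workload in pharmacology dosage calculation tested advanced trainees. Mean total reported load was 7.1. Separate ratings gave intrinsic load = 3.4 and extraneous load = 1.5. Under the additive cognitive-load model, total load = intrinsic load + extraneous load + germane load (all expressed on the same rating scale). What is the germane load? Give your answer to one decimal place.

2.2

germane load = total − intrinsic − extraneous
             = 7.1 − 3.4 − 1.5 = 2.2.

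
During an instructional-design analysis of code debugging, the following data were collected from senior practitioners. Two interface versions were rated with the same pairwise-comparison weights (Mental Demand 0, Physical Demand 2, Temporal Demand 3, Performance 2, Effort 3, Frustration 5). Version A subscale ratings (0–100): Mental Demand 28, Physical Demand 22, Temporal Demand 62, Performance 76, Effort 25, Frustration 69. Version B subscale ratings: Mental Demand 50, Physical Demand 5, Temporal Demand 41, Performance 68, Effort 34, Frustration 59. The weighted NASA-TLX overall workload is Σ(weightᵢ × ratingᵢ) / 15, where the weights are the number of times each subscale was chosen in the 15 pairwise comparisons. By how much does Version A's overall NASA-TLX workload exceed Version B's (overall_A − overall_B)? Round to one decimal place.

Version A weighted sum = 0·28 + 2·22 + 3·62 + 2·76 + 3·25 + 5·69 = 0 + 44 + 186 + 152 + 75 + 345 = 802; overall_A = 802/15 = 53.4667.
Version B weighted sum = 0·50 + 2·5 + 3·41 + 2·68 + 3·34 + 5·59 = 0 + 10 + 123 + 136 + 102 + 295 = 666; overall_B = 666/15 = 44.4000.
Difference = 53.4667 − 44.4000 = 9.0667 ≈ 9.1.

9.1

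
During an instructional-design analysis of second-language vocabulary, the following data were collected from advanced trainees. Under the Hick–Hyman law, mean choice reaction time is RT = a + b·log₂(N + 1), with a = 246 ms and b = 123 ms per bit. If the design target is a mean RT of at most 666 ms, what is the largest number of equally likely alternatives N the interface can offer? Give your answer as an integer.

9

Set 246 + 123·log₂(N + 1) ≤ 666.
log₂(N + 1) ≤ (666 − 246) / 123 = 3.4146.
N + 1 ≤ 2^3.4146 = 10.6634.
N ≤ 9.6634, so the largest integer N is 9.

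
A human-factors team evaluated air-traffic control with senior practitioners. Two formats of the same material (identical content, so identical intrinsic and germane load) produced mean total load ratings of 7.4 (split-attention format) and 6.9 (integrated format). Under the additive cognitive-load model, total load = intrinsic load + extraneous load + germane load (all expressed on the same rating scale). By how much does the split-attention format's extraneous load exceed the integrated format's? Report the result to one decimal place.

Intrinsic and germane load are equal across formats, so the difference in total load equals the difference in extraneous load.
Extraneous-load difference = 7.4 − 6.9 = 0.5.

0.5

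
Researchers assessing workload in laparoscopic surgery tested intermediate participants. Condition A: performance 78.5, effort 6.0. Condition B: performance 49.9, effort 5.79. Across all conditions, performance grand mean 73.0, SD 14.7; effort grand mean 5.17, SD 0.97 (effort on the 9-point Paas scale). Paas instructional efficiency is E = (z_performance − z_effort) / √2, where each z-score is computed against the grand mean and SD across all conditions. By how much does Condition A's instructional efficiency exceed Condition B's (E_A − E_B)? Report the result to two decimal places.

1.22

Condition A: z_P = (78.5 − 73.0)/14.7 = 0.3741; z_E = (6.0 − 5.17)/0.97 = 0.8557; E_A = (0.3741 − 0.8557)/√2 = -0.3405.
Condition B: z_P = (49.9 − 73.0)/14.7 = -1.5714; z_E = (5.79 − 5.17)/0.97 = 0.6392; E_B = (-1.5714 − 0.6392)/√2 = -1.5631.
E_A − E_B = -0.3405 − (-1.5631) = 1.2226 ≈ 1.22.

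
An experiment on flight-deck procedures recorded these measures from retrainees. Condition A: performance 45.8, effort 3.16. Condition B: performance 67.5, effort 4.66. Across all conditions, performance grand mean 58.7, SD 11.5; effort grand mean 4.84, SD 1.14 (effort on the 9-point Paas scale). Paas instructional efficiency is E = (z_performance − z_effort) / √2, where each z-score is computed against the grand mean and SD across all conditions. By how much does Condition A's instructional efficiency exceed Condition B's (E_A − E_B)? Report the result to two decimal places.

-0.40

Condition A: z_P = (45.8 − 58.7)/11.5 = -1.1217; z_E = (3.16 − 4.84)/1.14 = -1.4737; E_A = (-1.1217 − (-1.4737))/√2 = 0.2489.
Condition B: z_P = (67.5 − 58.7)/11.5 = 0.7652; z_E = (4.66 − 4.84)/1.14 = -0.1579; E_B = (0.7652 − (-0.1579))/√2 = 0.6527.
E_A − E_B = 0.2489 − 0.6527 = -0.4038 ≈ -0.40.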